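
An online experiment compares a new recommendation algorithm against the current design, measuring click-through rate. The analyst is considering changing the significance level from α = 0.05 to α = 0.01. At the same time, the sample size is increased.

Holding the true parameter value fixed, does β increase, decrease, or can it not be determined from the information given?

The first change alone would make β increase; the second alone would make β decrease. Which effect dominates depends on the magnitudes, which are not given.

Cannot be determined from the information given.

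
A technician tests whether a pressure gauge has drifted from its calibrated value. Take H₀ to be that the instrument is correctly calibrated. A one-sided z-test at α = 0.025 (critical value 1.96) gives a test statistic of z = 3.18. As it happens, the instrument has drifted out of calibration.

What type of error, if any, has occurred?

Since z = 3.18 > z* = 1.96, H₀ is rejected.
H₀ is false (actually the instrument has drifted out of calibration).
The decision matches the true state — no error.

No error — this is a correct decision.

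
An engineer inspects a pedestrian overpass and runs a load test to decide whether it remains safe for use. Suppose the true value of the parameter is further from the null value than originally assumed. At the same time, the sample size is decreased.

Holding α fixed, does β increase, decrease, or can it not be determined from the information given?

The first change alone would make β decrease; the second alone would make β increase. Which effect dominates depends on the magnitudes, which are not given.

Cannot be determined from the information given.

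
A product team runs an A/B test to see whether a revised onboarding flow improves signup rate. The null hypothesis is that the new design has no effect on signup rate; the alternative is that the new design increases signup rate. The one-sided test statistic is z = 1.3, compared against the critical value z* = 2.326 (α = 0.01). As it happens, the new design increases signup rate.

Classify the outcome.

Since z = 1.3 ≤ z* = 2.326, H₀ is not rejected.
H₀ is false (actually the new design increases signup rate).
Failing to reject a false H₀ is a Type II error.

Type II error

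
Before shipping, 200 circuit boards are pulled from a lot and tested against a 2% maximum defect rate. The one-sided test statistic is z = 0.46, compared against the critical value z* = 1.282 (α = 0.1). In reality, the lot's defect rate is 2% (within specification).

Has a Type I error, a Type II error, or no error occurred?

No error — this is a correct decision.

The conventional null hypothesis is that the lot's defect rate is 2% (within specification).
Since z = 0.46 ≤ z* = 1.282, H₀ is not rejected.
H₀ is true (actually the lot's defect rate is 2% (within specification)).
The decision matches the true state — no error.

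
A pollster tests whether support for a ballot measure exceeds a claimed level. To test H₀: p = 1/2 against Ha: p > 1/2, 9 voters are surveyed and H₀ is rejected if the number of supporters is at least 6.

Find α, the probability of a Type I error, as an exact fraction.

The Type I error probability is α = P(K ≥ 6) computed under H₀, where K ~ Binomial(9, 1/2).
Summing the upper tail: (84 + 36 + 9 + 1) / 2^9 = 130/512 = 65/256.

65/256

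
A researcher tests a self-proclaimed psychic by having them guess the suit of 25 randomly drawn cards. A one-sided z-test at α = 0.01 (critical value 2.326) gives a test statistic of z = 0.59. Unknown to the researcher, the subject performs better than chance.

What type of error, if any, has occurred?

The conventional null hypothesis is that the subject is guessing at random (p = 1/4).
Since z = 0.59 ≤ z* = 2.326, H₀ is not rejected.
H₀ is false (actually the subject performs better than chance).
Failing to reject a false H₀ is a Type II error.

Type II error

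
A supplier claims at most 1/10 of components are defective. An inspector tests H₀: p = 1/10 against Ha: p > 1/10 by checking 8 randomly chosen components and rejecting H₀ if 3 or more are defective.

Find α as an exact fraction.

α = P(reject H₀ | H₀ true) = P(S ≥ 3 | p = 1/10), S ~ Binomial(8, 1/10).
α = 1 − P(S ≤ 2) = 1 − 96190821/100000000 = 3809179/100000000.

3809179/100000000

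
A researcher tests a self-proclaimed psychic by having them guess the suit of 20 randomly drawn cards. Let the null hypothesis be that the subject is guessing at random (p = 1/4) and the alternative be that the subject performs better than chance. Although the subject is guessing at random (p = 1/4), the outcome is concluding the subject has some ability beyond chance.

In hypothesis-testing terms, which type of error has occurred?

Type I error

'Concluding the subject has some ability beyond chance' corresponds to rejecting H₀.
H₀ was rejected but H₀ is true — a Type I error (false positive).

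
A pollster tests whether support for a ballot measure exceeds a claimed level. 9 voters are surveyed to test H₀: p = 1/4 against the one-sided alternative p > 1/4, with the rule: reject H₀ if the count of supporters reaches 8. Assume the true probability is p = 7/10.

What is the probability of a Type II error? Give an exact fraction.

Under the alternative p = 7/10, K ~ Binomial(9, 7/10); β is the probability the test does not reject, P(K < 8).
Summing C(9,j)·(7/10)^j·(3/10)^{9-j} for j = 0..7 gives 401998383/500000000.

401998383/500000000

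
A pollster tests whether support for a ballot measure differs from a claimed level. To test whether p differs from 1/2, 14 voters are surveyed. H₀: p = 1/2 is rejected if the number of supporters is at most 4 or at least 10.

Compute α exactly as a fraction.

1471/8192

The significance level is the null-hypothesis probability of the rejection region {≤4} ∪ {≥10}.
The two tails are symmetric, so α = 2·(1 + 14 + 91 + 364 + 1001)/2^14 = 2942/16384 = 1471/8192.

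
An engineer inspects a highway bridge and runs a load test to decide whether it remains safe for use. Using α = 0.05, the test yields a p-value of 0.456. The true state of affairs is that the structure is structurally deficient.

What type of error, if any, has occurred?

The conventional null hypothesis is that the structure meets the required load capacity (safe).
Since p = 0.456 ≥ α = 0.05, H₀ is not rejected.
H₀ is false (actually the structure is structurally deficient).
Failing to reject a false H₀ is a Type II error.

Type II error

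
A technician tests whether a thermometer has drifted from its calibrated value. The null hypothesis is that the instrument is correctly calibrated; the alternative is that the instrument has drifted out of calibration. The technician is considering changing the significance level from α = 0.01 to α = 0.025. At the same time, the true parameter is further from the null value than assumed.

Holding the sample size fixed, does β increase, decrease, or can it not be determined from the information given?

With a larger α the critical value moves toward the center, so more of the Ha sampling distribution lies in the rejection region. A larger true effect moves the Ha sampling distribution further from the H₀ critical value, making rejection more likely when Ha is true. Both changes push β in the same direction.

It decreases.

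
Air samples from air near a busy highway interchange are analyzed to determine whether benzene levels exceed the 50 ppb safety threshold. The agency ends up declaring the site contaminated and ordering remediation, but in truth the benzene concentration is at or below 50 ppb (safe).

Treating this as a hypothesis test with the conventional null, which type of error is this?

The null hypothesis here is that the benzene concentration is at or below 50 ppb (safe).
'Declaring the site contaminated and ordering remediation' corresponds to rejecting H₀.
H₀ was rejected but H₀ is true — a Type I error (false positive).

Type I error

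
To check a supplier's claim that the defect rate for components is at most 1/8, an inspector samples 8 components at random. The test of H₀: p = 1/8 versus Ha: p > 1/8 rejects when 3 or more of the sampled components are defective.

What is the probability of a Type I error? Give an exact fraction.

α = P(reject H₀ | H₀ true) = P(S ≥ 3 | p = 1/8), S ~ Binomial(8, 1/8).
α = 1 − P(S ≤ 2) = 1 − 15647317/16777216 = 1129899/16777216.

1129899/16777216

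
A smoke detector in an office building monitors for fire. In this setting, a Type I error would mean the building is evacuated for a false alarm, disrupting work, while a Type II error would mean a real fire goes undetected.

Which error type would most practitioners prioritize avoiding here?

Type II error

The Type II consequence (a real fire goes undetected) is more severe than the Type I consequence (the building is evacuated for a false alarm, disrupting work).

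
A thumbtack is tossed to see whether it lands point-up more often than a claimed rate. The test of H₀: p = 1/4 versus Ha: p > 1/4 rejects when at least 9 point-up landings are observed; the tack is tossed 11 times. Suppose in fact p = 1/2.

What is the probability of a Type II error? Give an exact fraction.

Under the alternative p = 1/2, K ~ Binomial(11, 1/2); β is the probability the test does not reject, P(K < 9).
Summing C(11,j)·(1/2)^j·(1/2)^{11-j} for j = 0..8 gives 1981/2048.

1981/2048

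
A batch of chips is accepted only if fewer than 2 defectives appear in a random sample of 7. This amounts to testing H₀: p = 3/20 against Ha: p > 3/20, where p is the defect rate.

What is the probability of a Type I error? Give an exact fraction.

181386189/640000000

α = P(reject H₀ | H₀ true) = P(Y ≥ 2 | p = 3/20), Y ~ Binomial(7, 3/20).
Computing the lower-tail complement: 1 − 458613811/640000000 = 181386189/640000000.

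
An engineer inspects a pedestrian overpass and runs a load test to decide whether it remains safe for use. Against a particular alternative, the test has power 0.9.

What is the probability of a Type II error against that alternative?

Power = 1 − β, so β = 1 − 0.9 = 0.1.

0.1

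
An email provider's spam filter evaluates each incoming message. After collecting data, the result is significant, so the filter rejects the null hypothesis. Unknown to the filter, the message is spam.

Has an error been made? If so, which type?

No error — this is a correct decision.

The conventional null hypothesis here is that the message is legitimate (not spam).
The test rejected a false H₀ — the decision matches the true state.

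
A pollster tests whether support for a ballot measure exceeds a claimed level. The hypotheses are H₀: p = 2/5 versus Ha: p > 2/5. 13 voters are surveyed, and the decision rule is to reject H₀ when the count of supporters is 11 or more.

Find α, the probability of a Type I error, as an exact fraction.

1605632/1220703125

The Type I error probability is α = P(S ≥ 11) computed under H₀, where S ~ Binomial(13, 2/5).
Adding the binomial terms for j = 11 through 13 with p = 2/5 yields 1605632/1220703125.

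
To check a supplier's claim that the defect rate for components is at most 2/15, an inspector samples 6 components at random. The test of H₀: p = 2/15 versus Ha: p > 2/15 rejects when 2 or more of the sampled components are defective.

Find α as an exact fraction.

84332/455625

α = P(reject H₀ | H₀ true) = P(K ≥ 2 | p = 2/15), K ~ Binomial(6, 2/15).
Computing the lower-tail complement: 1 − 371293/455625 = 84332/455625.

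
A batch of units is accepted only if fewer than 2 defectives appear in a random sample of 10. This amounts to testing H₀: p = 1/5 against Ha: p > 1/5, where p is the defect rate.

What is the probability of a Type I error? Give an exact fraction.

6095609/9765625

Under H₀, X ~ Binomial(10, 1/5); the Type I error rate is P(X ≥ 2).
Via the complement, α = 1 − Σ_{j=0}^{1} C(10,j)(1/5)^j(4/5)^{10-j} = 6095609/9765625.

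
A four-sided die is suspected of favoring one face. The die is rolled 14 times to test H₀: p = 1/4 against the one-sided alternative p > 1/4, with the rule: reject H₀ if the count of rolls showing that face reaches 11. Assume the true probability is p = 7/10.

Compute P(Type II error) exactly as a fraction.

32241628521117/50000000000000

β = P(fail to reject H₀ | Ha true) = P(S ≤ 10 | p = 7/10), S ~ Binomial(14, 7/10).
Adding the binomial probabilities P(S=0)+…+P(S=10) at p = 7/10 gives 32241628521117/50000000000000.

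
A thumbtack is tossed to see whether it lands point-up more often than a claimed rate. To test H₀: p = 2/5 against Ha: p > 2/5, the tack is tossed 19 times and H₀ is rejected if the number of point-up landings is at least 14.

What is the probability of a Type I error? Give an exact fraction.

58514210816/19073486328125

The Type I error probability is α = P(X ≥ 14) computed under H₀, where X ~ Binomial(19, 2/5).
P(X ≥ 14) = Σ_{j=14}^{19} C(19,j)·(2/5)^j·(3/5)^{19-j} = 58514210816/19073486328125.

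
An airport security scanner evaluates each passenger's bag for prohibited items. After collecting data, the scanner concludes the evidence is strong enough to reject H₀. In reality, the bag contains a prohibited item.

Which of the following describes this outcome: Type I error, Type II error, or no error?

No error (correct decision).

The conventional null hypothesis here is that the bag contains no prohibited items.
The test rejected a false H₀ — the decision matches the true state.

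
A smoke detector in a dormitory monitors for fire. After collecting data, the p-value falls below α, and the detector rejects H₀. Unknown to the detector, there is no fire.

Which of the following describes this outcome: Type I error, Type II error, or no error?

Type I error

The conventional null hypothesis here is that there is no fire.
H₀ was rejected, but H₀ is actually true.
Rejecting a true null hypothesis is a Type I error (false positive).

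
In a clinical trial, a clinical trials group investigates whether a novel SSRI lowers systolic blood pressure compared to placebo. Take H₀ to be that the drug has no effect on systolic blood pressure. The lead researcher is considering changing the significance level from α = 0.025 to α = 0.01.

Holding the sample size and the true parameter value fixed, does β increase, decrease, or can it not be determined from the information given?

A smaller α moves the rejection region further into the tail. With the alternative true, more outcomes now fall outside the rejection region, so failing to reject becomes more likely.

It increases.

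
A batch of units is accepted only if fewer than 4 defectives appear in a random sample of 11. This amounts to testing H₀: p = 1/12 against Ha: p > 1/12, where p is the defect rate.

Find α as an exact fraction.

Under H₀, Y ~ Binomial(11, 1/12); the Type I error rate is P(Y ≥ 4).
α = 1 − P(Y ≤ 3) = 1 − 30653319983/30958682112 = 305362129/30958682112.

305362129/30958682112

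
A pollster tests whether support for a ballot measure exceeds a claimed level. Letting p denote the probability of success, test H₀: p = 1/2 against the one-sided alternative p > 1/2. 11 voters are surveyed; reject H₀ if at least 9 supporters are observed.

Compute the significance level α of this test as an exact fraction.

67/2048

The Type I error probability is α = P(X ≥ 9) computed under H₀, where X ~ Binomial(11, 1/2).
P(X ≥ 9) = [C(11,9) + C(11,10) + C(11,11)] / 2^11 = (55 + 11 + 1) / 2048 = 67/2048.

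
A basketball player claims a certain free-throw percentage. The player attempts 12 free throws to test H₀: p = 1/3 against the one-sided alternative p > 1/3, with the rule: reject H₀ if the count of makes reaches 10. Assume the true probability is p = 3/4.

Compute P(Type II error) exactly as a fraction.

10222777/16777216

β = P(fail to reject H₀ | Ha true) = P(X ≤ 9 | p = 3/4), X ~ Binomial(12, 3/4).
Summing C(12,j)·(3/4)^j·(1/4)^{12-j} for j = 0..9 gives 10222777/16777216.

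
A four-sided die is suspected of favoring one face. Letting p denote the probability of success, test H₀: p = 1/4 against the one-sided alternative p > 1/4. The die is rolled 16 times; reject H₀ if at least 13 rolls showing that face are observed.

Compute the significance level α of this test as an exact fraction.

16249/4294967296

Under H₀, X ~ Binomial(16, 1/4), and α = P(X ≥ 13).
P(X ≥ 13) = Σ_{j=13}^{16} C(16,j)·(1/4)^j·(3/4)^{16-j} = 16249/4294967296.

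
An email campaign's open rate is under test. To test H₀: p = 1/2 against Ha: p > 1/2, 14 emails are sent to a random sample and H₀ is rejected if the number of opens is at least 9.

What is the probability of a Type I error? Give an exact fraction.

α = P(reject H₀ | H₀ true) = P(K ≥ 9 | p = 1/2), with K ~ Binomial(14, 1/2).
Summing the upper tail: (2002 + 1001 + 364 + 91 + 14 + 1) / 2^14 = 3473/16384.

3473/16384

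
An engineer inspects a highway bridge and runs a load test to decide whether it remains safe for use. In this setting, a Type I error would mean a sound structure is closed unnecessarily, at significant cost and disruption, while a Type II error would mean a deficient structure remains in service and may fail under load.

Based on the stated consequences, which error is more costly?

The Type II consequence (a deficient structure remains in service and may fail under load) is more severe than the Type I consequence (a sound structure is closed unnecessarily, at significant cost and disruption).

Type II error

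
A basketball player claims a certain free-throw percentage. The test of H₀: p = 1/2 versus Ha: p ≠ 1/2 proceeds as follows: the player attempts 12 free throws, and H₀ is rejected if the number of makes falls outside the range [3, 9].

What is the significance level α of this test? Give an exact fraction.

79/2048

α = P(K ≤ 2 or K ≥ 10 | p = 1/2), K ~ Binomial(12, 1/2).
Each tail has probability (1 + 12 + 66)/4096; doubling gives α = 158/4096 = 79/2048.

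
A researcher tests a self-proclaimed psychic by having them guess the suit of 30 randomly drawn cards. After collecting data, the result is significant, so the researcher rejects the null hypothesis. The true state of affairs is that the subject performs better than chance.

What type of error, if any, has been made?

No error — this is a correct decision.

The conventional null hypothesis here is that the subject is guessing at random (p = 1/4).
The test rejected a false H₀ — the decision matches the true state.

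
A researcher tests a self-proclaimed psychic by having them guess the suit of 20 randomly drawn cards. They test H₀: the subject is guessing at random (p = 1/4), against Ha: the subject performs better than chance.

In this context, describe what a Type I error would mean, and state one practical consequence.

A Type I error is rejecting H₀ when H₀ is true.
Here that means concluding the subject has some ability beyond chance when actually the subject is guessing at random (p = 1/4).

A Type I error would mean concluding that the subject performs better than chance when in fact the subject is guessing at random (p = 1/4). Consequence: a lucky guesser is credited with psychic ability.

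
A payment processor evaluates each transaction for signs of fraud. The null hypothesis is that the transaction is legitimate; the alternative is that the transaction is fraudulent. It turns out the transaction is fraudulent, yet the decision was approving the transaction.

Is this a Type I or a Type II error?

Type II error

'Approving the transaction' corresponds to failing to reject H₀.
H₀ was not rejected but H₀ is false — a Type II error (false negative).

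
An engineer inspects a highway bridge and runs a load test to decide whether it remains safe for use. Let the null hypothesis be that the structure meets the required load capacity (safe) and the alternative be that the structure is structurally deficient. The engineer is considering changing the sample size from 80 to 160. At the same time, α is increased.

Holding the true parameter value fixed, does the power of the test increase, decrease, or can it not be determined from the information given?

More data shrinks sampling variability; the test statistic under Ha concentrates further from the null value, making rejection more likely. Relaxing α lowers the evidence threshold; under Ha, outcomes that previously fell short now trigger rejection. Both changes push β in the same direction.
Since power = 1 − β and β decreases, power increases.

It increases.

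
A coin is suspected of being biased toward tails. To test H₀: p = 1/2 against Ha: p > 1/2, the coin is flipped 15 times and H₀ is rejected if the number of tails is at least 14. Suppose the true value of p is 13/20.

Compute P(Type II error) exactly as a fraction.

Under the alternative p = 13/20, X ~ Binomial(15, 13/20); β is the probability the test does not reject, P(X < 14).
Summing C(15,j)·(13/20)^j·(7/20)^{15-j} for j = 0..13 gives 16151694793243741949/16384000000000000000.

16151694793243741949/16384000000000000000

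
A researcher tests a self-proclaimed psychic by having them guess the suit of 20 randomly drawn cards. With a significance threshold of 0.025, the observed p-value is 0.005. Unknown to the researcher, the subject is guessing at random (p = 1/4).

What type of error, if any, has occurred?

Type I error

The conventional null hypothesis is that the subject is guessing at random (p = 1/4).
Since p = 0.005 < α = 0.025, H₀ is rejected.
H₀ is true (actually the subject is guessing at random (p = 1/4)).
Rejecting a true H₀ is a Type I error.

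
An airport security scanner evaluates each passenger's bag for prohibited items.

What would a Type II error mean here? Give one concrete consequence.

With the conventional null hypothesis that the bag contains no prohibited items:
A Type II error is failing to reject H₀ when H₀ is false.
Here that means letting the bag through when actually the bag contains a prohibited item.

A Type II error would mean concluding that the bag contains no prohibited items (or at least failing to establish that the bag contains a prohibited item) when in fact the bag contains a prohibited item. Consequence: a prohibited item passes through security undetected.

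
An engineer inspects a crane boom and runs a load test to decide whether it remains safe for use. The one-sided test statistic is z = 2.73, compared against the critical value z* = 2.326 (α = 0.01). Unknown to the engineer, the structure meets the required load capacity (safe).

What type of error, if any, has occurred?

Type I error

The conventional null hypothesis is that the structure meets the required load capacity (safe).
Since z = 2.73 > z* = 2.326, H₀ is rejected.
H₀ is true (actually the structure meets the required load capacity (safe)).
Rejecting a true H₀ is a Type I error.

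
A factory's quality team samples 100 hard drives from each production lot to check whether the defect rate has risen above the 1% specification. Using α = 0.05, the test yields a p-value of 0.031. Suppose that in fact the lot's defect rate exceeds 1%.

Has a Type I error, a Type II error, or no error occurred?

No error — this is a correct decision.

The conventional null hypothesis is that the lot's defect rate is 1% (within specification).
Since p = 0.031 < α = 0.05, H₀ is rejected.
H₀ is false (actually the lot's defect rate exceeds 1%).
The decision matches the true state — no error.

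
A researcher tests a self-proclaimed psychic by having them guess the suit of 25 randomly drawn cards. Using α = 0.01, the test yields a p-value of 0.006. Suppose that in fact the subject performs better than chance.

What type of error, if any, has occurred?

The conventional null hypothesis is that the subject is guessing at random (p = 1/4).
Since p = 0.006 < α = 0.01, H₀ is rejected.
H₀ is false (actually the subject performs better than chance).
The decision matches the true state — no error.

Neither — the decision is correct.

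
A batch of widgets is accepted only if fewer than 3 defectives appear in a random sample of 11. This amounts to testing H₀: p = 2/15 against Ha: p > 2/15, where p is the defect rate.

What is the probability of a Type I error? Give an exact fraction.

2209953752/12814453125

Under H₀, Y ~ Binomial(11, 2/15); the Type I error rate is P(Y ≥ 3).
Computing the lower-tail complement: 1 − 10604499373/12814453125 = 2209953752/12814453125.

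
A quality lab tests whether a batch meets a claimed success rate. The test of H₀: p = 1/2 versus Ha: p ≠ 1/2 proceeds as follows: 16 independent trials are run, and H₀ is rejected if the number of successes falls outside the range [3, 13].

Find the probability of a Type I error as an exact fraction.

α = P(Y ≤ 2 or Y ≥ 14 | p = 1/2), Y ~ Binomial(16, 1/2).
Each tail has probability (1 + 16 + 120)/65536; doubling gives α = 274/65536 = 137/32768.

137/32768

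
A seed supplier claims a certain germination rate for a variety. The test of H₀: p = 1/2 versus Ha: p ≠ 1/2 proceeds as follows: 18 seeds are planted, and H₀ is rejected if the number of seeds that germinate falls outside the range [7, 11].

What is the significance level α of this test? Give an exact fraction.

7795/32768

α = P(K ≤ 6 or K ≥ 12 | p = 1/2), K ~ Binomial(18, 1/2).
Each tail has probability (1 + 18 + 153 + 816 + 3060 + 8568 + 18564)/262144; doubling gives α = 62360/262144 = 7795/32768.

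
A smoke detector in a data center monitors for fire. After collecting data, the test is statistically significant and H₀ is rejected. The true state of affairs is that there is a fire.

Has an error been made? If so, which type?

The conventional null hypothesis here is that there is no fire.
The test rejected a false H₀ — the decision matches the true state.

No error (correct decision).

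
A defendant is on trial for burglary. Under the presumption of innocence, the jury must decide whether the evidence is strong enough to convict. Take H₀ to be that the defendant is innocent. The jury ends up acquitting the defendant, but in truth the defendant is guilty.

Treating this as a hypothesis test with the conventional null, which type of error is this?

Type II error

'Acquitting the defendant' corresponds to failing to reject H₀.
H₀ was not rejected but H₀ is false — a Type II error (false negative).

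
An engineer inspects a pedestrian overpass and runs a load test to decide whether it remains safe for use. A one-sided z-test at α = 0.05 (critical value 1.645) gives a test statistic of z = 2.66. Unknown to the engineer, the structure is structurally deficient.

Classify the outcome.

The conventional null hypothesis is that the structure meets the required load capacity (safe).
Since z = 2.66 > z* = 1.645, H₀ is rejected.
H₀ is false (actually the structure is structurally deficient).
The decision matches the true state — no error.

No error (correct decision).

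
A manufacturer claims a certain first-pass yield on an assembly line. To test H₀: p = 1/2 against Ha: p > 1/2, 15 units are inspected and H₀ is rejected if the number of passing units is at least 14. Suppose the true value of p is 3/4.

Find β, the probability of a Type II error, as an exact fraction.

493824191/536870912

A Type II error is failing to reject when Ha holds: with p = 3/4, β = P(Y ≤ 13).
Adding the binomial probabilities P(Y=0)+…+P(Y=13) at p = 3/4 gives 493824191/536870912.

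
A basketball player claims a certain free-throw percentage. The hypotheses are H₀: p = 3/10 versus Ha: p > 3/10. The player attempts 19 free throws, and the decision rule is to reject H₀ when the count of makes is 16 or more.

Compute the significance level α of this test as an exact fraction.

1930258016361/1250000000000000000

α = P(reject H₀ | H₀ true) = P(S ≥ 16 | p = 3/10), with S ~ Binomial(19, 3/10).
Summing C(19,j)(3/10)^j(7/10)^{19−j} for j = 16,…,19 gives 1930258016361/1250000000000000000.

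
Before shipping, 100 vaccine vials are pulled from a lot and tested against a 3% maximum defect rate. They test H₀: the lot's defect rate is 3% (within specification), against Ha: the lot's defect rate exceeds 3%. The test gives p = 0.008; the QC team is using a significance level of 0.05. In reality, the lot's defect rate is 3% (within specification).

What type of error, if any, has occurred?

Type I error

Since p = 0.008 < α = 0.05, H₀ is rejected.
H₀ is true (actually the lot's defect rate is 3% (within specification)).
Rejecting a true H₀ is a Type I error.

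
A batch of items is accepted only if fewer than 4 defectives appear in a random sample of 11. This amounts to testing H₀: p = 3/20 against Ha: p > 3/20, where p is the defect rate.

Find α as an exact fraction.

The significance level is the probability, assuming p = 3/20, of seeing 4 or more defectives in 11 draws.
α = 1 − P(S ≤ 3) = 1 − 4764442332203/5120000000000 = 355557667797/5120000000000.

355557667797/5120000000000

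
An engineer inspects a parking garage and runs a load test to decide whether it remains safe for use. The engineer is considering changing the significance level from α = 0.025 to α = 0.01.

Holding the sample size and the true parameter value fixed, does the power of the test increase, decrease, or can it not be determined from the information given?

It decreases.

Tightening α shrinks the rejection region. When Ha holds, fewer sample outcomes clear the stricter threshold, so more fall in the acceptance region.
Since power = 1 − β and β increases, power decreases.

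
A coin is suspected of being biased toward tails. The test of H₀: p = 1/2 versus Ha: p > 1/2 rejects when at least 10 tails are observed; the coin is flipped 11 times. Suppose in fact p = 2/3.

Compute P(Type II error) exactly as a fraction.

Under the alternative p = 2/3, Y ~ Binomial(11, 2/3); β is the probability the test does not reject, P(Y < 10).
Equivalently, β = 1 − P(Y ≥ 10) = 163835/177147.

163835/177147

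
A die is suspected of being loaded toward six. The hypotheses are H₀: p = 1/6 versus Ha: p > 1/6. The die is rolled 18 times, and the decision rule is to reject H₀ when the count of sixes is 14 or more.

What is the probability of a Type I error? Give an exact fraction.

126151/6347497291776

Under H₀, X ~ Binomial(18, 1/6), and α = P(X ≥ 14).
P(X ≥ 14) = Σ_{j=14}^{18} C(18,j)·(1/6)^j·(5/6)^{18-j} = 126151/6347497291776.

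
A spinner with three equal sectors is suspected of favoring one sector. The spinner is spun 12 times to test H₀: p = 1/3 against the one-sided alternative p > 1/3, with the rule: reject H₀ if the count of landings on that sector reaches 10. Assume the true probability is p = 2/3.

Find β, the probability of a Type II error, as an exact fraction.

β = P(fail to reject H₀ | Ha true) = P(K ≤ 9 | p = 2/3), K ~ Binomial(12, 2/3).
Adding the binomial probabilities P(K=0)+…+P(K=9) at p = 2/3 gives 435185/531441.

435185/531441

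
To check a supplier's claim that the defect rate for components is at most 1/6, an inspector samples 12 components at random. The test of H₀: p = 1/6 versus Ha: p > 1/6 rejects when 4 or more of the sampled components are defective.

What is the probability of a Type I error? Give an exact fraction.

α = P(reject H₀ | H₀ true) = P(K ≥ 4 | p = 1/6), K ~ Binomial(12, 1/6).
α = 1 − P(K ≤ 3) = 1 − 634765625/725594112 = 90828487/725594112.

90828487/725594112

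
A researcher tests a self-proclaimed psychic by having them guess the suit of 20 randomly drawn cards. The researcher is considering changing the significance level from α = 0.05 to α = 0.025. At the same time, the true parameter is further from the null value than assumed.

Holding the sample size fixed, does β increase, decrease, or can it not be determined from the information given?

The first change alone would make β increase; the second alone would make β decrease. Which effect dominates depends on the magnitudes, which are not given.

Cannot be determined from the information given.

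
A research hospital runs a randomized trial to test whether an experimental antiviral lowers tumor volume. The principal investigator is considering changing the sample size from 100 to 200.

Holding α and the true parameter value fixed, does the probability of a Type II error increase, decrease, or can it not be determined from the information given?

A larger sample reduces the standard error, pulling the sampling distribution under Ha further from the non-rejection region.

It decreases.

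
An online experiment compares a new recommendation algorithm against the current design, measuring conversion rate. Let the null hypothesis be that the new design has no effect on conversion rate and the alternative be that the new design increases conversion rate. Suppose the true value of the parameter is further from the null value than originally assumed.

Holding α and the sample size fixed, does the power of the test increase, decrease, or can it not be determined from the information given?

It increases.

A larger true effect moves the Ha sampling distribution further from the H₀ critical value, making rejection more likely when Ha is true.
Since power = 1 − β and β decreases, power increases.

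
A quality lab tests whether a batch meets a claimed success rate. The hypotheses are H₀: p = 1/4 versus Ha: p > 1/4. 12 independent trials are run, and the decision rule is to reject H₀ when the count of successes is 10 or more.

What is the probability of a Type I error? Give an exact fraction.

α = P(reject H₀ | H₀ true) = P(S ≥ 10 | p = 1/4), with S ~ Binomial(12, 1/4).
P(S ≥ 10) = Σ_{j=10}^{12} C(12,j)·(1/4)^j·(3/4)^{12-j} = 631/16777216.

631/16777216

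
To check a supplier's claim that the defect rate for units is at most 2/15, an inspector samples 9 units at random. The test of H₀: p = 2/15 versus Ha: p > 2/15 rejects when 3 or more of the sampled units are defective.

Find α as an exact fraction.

4119920576/38443359375

Under H₀, K ~ Binomial(9, 2/15); the Type I error rate is P(K ≥ 3).
α = 1 − P(K ≤ 2) = 1 − 34323438799/38443359375 = 4119920576/38443359375.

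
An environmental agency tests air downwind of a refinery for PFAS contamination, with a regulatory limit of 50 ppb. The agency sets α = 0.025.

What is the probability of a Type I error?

0.025

The significance level α is, by definition, the probability of a Type I error — P(reject H₀ | H₀ true).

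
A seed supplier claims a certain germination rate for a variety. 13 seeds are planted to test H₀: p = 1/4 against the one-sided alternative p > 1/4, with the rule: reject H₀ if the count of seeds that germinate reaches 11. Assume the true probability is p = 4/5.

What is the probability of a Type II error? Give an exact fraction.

608334741/1220703125

Under the alternative p = 4/5, X ~ Binomial(13, 4/5); β is the probability the test does not reject, P(X < 11).
Summing C(13,j)·(4/5)^j·(1/5)^{13-j} for j = 0..10 gives 608334741/1220703125.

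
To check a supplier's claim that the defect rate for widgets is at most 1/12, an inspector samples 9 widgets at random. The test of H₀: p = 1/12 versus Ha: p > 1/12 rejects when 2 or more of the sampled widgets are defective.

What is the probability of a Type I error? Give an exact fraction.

α = P(reject H₀ | H₀ true) = P(Y ≥ 2 | p = 1/12), Y ~ Binomial(9, 1/12).
Via the complement, α = 1 − Σ_{j=0}^{1} C(9,j)(1/12)^j(11/12)^{9-j} = 218150683/1289945088.

218150683/1289945088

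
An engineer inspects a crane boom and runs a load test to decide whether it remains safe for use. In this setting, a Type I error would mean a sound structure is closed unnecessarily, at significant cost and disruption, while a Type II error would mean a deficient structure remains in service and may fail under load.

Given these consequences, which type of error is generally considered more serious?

Type II error

The Type II consequence (a deficient structure remains in service and may fail under load) is more severe than the Type I consequence (a sound structure is closed unnecessarily, at significant cost and disruption).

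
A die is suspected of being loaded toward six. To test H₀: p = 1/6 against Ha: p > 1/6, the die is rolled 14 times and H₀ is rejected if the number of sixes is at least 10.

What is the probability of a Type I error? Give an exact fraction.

673471/78364164096

α = P(reject H₀ | H₀ true) = P(S ≥ 10 | p = 1/6), with S ~ Binomial(14, 1/6).
Adding the binomial terms for j = 10 through 14 with p = 1/6 yields 673471/78364164096.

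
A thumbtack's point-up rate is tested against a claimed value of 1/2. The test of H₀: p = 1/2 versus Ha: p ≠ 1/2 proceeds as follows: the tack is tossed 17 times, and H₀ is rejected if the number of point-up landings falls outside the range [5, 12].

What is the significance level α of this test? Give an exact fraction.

1607/32768

Under H₀, K ~ Binomial(17, 1/2); α is the probability of landing in either tail, P(K ≤ 4) + P(K ≥ 13).
The two tails are symmetric, so α = 2·(1 + 17 + 136 + 680 + 2380)/2^17 = 6428/131072 = 1607/32768.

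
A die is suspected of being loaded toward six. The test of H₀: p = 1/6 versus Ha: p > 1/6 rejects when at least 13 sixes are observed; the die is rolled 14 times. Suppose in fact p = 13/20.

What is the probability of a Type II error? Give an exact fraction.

1604780863168259917/1638400000000000000

Under the alternative p = 13/20, Y ~ Binomial(14, 13/20); β is the probability the test does not reject, P(Y < 13).
Equivalently, β = 1 − P(Y ≥ 13) = 1604780863168259917/1638400000000000000.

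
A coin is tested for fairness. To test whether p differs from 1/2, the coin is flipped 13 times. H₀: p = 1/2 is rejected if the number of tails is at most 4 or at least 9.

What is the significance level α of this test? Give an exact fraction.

Under H₀, S ~ Binomial(13, 1/2); α is the probability of landing in either tail, P(S ≤ 4) + P(S ≥ 9).
Each tail has probability (1 + 13 + 78 + 286 + 715)/8192; doubling gives α = 2186/8192 = 1093/4096.

1093/4096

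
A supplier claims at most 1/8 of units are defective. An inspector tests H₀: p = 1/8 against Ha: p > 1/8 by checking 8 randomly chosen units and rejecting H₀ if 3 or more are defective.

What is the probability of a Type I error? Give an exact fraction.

1129899/16777216

α = P(reject H₀ | H₀ true) = P(Y ≥ 3 | p = 1/8), Y ~ Binomial(8, 1/8).
α = 1 − P(Y ≤ 2) = 1 − 15647317/16777216 = 1129899/16777216.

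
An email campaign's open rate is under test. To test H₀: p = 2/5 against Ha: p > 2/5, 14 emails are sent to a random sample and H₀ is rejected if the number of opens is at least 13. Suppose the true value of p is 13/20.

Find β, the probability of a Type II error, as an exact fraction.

Under the alternative p = 13/20, S ~ Binomial(14, 13/20); β is the probability the test does not reject, P(S < 13).
Equivalently, β = 1 − P(S ≥ 13) = 1604780863168259917/1638400000000000000.

1604780863168259917/1638400000000000000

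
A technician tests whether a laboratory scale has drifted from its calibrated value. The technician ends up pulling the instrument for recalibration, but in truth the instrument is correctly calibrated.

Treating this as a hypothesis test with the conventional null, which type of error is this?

Type I error

The null hypothesis here is that the instrument is correctly calibrated.
'Pulling the instrument for recalibration' corresponds to rejecting H₀.
H₀ was rejected but H₀ is true — a Type I error (false positive).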